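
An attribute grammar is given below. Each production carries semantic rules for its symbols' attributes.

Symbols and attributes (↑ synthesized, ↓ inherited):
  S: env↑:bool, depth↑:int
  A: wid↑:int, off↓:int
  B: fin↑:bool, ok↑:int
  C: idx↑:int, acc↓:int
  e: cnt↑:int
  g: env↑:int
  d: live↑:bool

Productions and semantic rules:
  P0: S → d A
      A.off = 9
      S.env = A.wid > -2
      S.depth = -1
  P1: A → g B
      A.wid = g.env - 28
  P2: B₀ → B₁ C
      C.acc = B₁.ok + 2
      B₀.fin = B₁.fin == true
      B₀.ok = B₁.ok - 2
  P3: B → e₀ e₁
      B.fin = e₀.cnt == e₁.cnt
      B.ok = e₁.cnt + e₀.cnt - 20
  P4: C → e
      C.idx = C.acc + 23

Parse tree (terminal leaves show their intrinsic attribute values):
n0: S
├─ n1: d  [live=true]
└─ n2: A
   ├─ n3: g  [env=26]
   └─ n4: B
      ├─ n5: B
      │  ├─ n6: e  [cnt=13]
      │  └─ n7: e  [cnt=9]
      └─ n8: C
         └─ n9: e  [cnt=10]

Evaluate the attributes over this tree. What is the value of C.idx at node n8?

27

1. n1.live = true  [terminal]
2. n2.off = 9  [9]
3. n3.env = 26  [terminal]
4. n6.cnt = 13  [terminal]
5. n7.cnt = 9  [terminal]
6. n5.fin = false  [e₀.cnt == e₁.cnt]
7. n5.ok = 2  [e₁.cnt + e₀.cnt - 20]
8. n8.acc = 4  [B₁.ok + 2]
9. n9.cnt = 10  [terminal]
10. n8.idx = 27  [C.acc + 23]
11. n4.fin = false  [B₁.fin == true]
12. n4.ok = 0  [B₁.ok - 2]
13. n2.wid = -2  [g.env - 28]
14. n0.env = false  [A.wid > -2]
15. n0.depth = -1  [-1]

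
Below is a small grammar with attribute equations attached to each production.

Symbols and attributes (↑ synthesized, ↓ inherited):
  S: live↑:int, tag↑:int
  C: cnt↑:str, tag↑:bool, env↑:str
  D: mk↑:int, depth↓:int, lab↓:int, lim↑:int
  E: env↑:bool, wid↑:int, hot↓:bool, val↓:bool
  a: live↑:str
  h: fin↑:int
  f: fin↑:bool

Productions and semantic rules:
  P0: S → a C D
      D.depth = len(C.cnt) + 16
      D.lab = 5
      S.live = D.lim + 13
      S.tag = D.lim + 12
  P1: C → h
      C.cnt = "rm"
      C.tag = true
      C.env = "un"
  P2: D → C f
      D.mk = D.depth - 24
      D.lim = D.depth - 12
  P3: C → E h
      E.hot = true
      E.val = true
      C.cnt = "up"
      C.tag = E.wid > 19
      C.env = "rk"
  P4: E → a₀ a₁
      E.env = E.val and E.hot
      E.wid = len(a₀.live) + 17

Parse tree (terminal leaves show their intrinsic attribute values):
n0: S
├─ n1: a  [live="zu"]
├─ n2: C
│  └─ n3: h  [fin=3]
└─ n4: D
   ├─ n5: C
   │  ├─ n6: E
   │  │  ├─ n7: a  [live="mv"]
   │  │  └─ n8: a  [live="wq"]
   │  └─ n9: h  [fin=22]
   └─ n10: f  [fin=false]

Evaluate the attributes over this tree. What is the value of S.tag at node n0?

1. n1.live = "zu"  [terminal]
2. n3.fin = 3  [terminal]
3. n2.cnt = "rm"  ["rm"]
4. n2.tag = true  [true]
5. n2.env = "un"  ["un"]
6. n4.depth = 18  [len(C.cnt) + 16]
7. n4.lab = 5  [5]
8. n6.hot = true  [true]
9. n6.val = true  [true]
10. n7.live = "mv"  [terminal]
11. n8.live = "wq"  [terminal]
12. n6.env = true  [E.val and E.hot]
13. n6.wid = 19  [len(a₀.live) + 17]
14. n9.fin = 22  [terminal]
15. n5.cnt = "up"  ["up"]
16. n5.tag = false  [E.wid > 19]
17. n5.env = "rk"  ["rk"]
18. n10.fin = false  [terminal]
19. n4.mk = -6  [D.depth - 24]
20. n4.lim = 6  [D.depth - 12]
21. n0.live = 19  [D.lim + 13]
22. n0.tag = 18  [D.lim + 12]

18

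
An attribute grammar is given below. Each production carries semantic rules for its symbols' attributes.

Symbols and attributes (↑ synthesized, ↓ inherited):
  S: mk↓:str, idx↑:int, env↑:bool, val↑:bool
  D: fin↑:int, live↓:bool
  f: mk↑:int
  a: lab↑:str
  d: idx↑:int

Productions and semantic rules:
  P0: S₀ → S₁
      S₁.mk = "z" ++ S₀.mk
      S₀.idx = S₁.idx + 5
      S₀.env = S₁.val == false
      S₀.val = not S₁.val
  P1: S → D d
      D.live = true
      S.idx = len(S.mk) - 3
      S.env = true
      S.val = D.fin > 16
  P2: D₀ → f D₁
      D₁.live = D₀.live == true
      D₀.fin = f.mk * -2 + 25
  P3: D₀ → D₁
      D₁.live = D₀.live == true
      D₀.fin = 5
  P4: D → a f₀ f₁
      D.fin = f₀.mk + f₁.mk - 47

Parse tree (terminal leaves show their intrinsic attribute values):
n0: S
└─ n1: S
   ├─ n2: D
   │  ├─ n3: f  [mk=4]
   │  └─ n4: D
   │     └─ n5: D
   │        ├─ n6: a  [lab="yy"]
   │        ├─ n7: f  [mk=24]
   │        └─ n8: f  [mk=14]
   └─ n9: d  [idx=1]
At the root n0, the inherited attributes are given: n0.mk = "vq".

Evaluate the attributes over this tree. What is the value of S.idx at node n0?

1. n0.mk = "vq"  [given at root]
2. n1.mk = "zvq"  ["z" ++ S₀.mk]
3. n2.live = true  [true]
4. n3.mk = 4  [terminal]
5. n4.live = true  [D₀.live == true]
6. n5.live = true  [D₀.live == true]
7. n6.lab = "yy"  [terminal]
8. n7.mk = 24  [terminal]
9. n8.mk = 14  [terminal]
10. n5.fin = -9  [f₀.mk + f₁.mk - 47]
11. n4.fin = 5  [5]
12. n2.fin = 17  [f.mk * -2 + 25]
13. n9.idx = 1  [terminal]
14. n1.idx = 0  [len(S.mk) - 3]
15. n1.env = true  [true]
16. n1.val = true  [D.fin > 16]
17. n0.idx = 5  [S₁.idx + 5]
18. n0.env = false  [S₁.val == false]
19. n0.val = false  [not S₁.val]

5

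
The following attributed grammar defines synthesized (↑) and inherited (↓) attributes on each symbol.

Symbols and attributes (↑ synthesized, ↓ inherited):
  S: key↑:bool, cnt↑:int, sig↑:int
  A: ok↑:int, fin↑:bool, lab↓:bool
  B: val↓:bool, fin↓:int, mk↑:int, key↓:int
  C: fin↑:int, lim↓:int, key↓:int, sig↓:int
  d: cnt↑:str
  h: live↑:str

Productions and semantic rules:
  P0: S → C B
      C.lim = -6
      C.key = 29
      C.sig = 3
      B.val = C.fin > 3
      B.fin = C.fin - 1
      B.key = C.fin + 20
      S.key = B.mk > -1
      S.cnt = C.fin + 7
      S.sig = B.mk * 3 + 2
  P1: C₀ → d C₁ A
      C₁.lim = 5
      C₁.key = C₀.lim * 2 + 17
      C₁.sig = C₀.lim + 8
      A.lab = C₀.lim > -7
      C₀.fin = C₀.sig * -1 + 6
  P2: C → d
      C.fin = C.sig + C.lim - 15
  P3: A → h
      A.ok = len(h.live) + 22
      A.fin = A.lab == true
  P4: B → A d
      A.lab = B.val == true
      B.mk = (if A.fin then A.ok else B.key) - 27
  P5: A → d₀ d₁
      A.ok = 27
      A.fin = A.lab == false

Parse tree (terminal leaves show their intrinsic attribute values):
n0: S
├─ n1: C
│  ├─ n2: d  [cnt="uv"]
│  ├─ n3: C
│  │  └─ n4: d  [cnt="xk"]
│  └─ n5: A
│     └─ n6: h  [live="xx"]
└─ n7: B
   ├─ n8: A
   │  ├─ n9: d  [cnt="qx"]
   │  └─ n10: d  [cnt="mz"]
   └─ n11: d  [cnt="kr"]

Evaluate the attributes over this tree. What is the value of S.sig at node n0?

1. n1.lim = -6  [-6]
2. n1.key = 29  [29]
3. n1.sig = 3  [3]
4. n2.cnt = "uv"  [terminal]
5. n3.lim = 5  [5]
6. n3.key = 5  [C₀.lim * 2 + 17]
7. n3.sig = 2  [C₀.lim + 8]
8. n4.cnt = "xk"  [terminal]
9. n3.fin = -8  [C.sig + C.lim - 15]
10. n5.lab = true  [C₀.lim > -7]
11. n6.live = "xx"  [terminal]
12. n5.ok = 24  [len(h.live) + 22]
13. n5.fin = true  [A.lab == true]
14. n1.fin = 3  [C₀.sig * -1 + 6]
15. n7.val = false  [C.fin > 3]
16. n7.fin = 2  [C.fin - 1]
17. n7.key = 23  [C.fin + 20]
18. n8.lab = false  [B.val == true]
19. n9.cnt = "qx"  [terminal]
20. n10.cnt = "mz"  [terminal]
21. n8.ok = 27  [27]
22. n8.fin = true  [A.lab == false]
23. n11.cnt = "kr"  [terminal]
24. n7.mk = 0  [(if A.fin then A.ok else B.key) - 27]
25. n0.key = true  [B.mk > -1]
26. n0.cnt = 10  [C.fin + 7]
27. n0.sig = 2  [B.mk * 3 + 2]

2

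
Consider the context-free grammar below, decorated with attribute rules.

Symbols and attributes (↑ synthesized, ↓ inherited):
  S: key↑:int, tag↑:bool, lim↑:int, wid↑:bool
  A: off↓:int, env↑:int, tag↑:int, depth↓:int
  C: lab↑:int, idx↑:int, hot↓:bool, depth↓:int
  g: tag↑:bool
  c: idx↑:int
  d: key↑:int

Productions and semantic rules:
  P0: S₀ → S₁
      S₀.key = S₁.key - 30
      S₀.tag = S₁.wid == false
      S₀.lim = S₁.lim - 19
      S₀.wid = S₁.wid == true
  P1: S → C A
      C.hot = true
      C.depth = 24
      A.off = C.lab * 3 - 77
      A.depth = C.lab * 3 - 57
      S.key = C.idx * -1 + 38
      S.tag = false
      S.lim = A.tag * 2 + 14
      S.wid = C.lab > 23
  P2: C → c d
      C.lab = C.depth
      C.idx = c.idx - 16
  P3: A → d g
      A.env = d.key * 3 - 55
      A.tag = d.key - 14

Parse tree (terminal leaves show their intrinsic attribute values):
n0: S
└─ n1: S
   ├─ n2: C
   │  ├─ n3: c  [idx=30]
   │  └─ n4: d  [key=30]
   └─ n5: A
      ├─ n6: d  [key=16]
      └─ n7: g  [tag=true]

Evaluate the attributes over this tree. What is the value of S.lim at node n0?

1. n2.hot = true  [true]
2. n2.depth = 24  [24]
3. n3.idx = 30  [terminal]
4. n4.key = 30  [terminal]
5. n2.lab = 24  [C.depth]
6. n2.idx = 14  [c.idx - 16]
7. n5.off = -5  [C.lab * 3 - 77]
8. n5.depth = 15  [C.lab * 3 - 57]
9. n6.key = 16  [terminal]
10. n7.tag = true  [terminal]
11. n5.env = -7  [d.key * 3 - 55]
12. n5.tag = 2  [d.key - 14]
13. n1.key = 24  [C.idx * -1 + 38]
14. n1.tag = false  [false]
15. n1.lim = 18  [A.tag * 2 + 14]
16. n1.wid = true  [C.lab > 23]
17. n0.key = -6  [S₁.key - 30]
18. n0.tag = false  [S₁.wid == false]
19. n0.lim = -1  [S₁.lim - 19]
20. n0.wid = true  [S₁.wid == true]

-1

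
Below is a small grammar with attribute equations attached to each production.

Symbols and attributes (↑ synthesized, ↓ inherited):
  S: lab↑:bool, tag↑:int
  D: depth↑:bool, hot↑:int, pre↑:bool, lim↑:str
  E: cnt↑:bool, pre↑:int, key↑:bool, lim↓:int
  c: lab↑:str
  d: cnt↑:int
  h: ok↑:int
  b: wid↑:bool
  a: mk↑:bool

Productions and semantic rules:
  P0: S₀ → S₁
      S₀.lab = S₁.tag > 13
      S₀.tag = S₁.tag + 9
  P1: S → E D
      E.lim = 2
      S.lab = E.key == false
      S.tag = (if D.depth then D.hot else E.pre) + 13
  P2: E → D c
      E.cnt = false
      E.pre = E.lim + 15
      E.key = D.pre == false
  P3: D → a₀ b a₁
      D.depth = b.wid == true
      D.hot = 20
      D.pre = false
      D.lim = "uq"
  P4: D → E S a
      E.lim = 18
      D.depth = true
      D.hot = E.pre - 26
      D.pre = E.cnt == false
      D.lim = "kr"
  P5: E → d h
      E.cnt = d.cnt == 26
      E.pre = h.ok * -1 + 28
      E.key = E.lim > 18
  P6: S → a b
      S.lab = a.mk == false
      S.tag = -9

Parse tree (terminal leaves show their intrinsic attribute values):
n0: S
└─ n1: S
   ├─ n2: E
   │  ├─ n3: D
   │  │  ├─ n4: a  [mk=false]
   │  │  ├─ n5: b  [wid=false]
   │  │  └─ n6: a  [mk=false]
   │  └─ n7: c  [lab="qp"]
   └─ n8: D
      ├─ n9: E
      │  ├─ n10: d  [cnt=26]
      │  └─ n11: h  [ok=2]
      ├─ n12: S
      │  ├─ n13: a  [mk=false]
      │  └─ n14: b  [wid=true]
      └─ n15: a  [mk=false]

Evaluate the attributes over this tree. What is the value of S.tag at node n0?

1. n2.lim = 2  [2]
2. n4.mk = false  [terminal]
3. n5.wid = false  [terminal]
4. n6.mk = false  [terminal]
5. n3.depth = false  [b.wid == true]
6. n3.hot = 20  [20]
7. n3.pre = false  [false]
8. n3.lim = "uq"  ["uq"]
9. n7.lab = "qp"  [terminal]
10. n2.cnt = false  [false]
11. n2.pre = 17  [E.lim + 15]
12. n2.key = true  [D.pre == false]
13. n9.lim = 18  [18]
14. n10.cnt = 26  [terminal]
15. n11.ok = 2  [terminal]
16. n9.cnt = true  [d.cnt == 26]
17. n9.pre = 26  [h.ok * -1 + 28]
18. n9.key = false  [E.lim > 18]
19. n13.mk = false  [terminal]
20. n14.wid = true  [terminal]
21. n12.lab = true  [a.mk == false]
22. n12.tag = -9  [-9]
23. n15.mk = false  [terminal]
24. n8.depth = true  [true]
25. n8.hot = 0  [E.pre - 26]
26. n8.pre = false  [E.cnt == false]
27. n8.lim = "kr"  ["kr"]
28. n1.lab = false  [E.key == false]
29. n1.tag = 13  [(if D.depth then D.hot else E.pre) + 13]
30. n0.lab = false  [S₁.tag > 13]
31. n0.tag = 22  [S₁.tag + 9]

22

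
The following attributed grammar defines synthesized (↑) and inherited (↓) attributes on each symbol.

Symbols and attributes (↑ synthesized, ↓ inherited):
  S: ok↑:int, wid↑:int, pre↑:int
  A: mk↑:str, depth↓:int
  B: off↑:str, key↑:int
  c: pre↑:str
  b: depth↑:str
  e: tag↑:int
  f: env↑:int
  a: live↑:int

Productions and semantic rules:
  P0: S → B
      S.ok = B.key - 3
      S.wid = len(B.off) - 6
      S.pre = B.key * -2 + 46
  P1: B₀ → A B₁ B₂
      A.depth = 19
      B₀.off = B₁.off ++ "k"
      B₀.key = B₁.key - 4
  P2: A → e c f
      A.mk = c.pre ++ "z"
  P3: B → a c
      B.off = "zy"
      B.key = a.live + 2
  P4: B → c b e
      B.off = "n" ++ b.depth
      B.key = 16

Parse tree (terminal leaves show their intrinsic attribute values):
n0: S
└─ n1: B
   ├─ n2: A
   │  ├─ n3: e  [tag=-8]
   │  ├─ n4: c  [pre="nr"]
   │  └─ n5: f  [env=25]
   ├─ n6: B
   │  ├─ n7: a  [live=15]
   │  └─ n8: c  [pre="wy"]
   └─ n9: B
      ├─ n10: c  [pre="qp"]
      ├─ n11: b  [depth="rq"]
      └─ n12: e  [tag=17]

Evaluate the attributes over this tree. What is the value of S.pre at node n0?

1. n2.depth = 19  [19]
2. n3.tag = -8  [terminal]
3. n4.pre = "nr"  [terminal]
4. n5.env = 25  [terminal]
5. n2.mk = "nrz"  [c.pre ++ "z"]
6. n7.live = 15  [terminal]
7. n8.pre = "wy"  [terminal]
8. n6.off = "zy"  ["zy"]
9. n6.key = 17  [a.live + 2]
10. n10.pre = "qp"  [terminal]
11. n11.depth = "rq"  [terminal]
12. n12.tag = 17  [terminal]
13. n9.off = "nrq"  ["n" ++ b.depth]
14. n9.key = 16  [16]
15. n1.off = "zyk"  [B₁.off ++ "k"]
16. n1.key = 13  [B₁.key - 4]
17. n0.ok = 10  [B.key - 3]
18. n0.wid = -3  [len(B.off) - 6]
19. n0.pre = 20  [B.key * -2 + 46]

20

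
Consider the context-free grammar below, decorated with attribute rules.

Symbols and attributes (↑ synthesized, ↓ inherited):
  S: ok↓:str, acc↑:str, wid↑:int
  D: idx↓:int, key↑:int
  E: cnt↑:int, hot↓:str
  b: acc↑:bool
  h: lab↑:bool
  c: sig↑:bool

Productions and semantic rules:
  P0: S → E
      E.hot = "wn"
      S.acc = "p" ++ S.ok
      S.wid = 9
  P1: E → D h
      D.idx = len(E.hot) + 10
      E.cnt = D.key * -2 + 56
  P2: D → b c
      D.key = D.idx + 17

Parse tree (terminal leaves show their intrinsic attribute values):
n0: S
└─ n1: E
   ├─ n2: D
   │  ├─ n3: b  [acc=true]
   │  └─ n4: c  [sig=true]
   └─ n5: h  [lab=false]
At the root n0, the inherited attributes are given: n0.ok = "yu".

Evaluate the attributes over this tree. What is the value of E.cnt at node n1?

1. n0.ok = "yu"  [given at root]
2. n1.hot = "wn"  ["wn"]
3. n2.idx = 12  [len(E.hot) + 10]
4. n3.acc = true  [terminal]
5. n4.sig = true  [terminal]
6. n2.key = 29  [D.idx + 17]
7. n5.lab = false  [terminal]
8. n1.cnt = -2  [D.key * -2 + 56]
9. n0.acc = "pyu"  ["p" ++ S.ok]
10. n0.wid = 9  [9]

-2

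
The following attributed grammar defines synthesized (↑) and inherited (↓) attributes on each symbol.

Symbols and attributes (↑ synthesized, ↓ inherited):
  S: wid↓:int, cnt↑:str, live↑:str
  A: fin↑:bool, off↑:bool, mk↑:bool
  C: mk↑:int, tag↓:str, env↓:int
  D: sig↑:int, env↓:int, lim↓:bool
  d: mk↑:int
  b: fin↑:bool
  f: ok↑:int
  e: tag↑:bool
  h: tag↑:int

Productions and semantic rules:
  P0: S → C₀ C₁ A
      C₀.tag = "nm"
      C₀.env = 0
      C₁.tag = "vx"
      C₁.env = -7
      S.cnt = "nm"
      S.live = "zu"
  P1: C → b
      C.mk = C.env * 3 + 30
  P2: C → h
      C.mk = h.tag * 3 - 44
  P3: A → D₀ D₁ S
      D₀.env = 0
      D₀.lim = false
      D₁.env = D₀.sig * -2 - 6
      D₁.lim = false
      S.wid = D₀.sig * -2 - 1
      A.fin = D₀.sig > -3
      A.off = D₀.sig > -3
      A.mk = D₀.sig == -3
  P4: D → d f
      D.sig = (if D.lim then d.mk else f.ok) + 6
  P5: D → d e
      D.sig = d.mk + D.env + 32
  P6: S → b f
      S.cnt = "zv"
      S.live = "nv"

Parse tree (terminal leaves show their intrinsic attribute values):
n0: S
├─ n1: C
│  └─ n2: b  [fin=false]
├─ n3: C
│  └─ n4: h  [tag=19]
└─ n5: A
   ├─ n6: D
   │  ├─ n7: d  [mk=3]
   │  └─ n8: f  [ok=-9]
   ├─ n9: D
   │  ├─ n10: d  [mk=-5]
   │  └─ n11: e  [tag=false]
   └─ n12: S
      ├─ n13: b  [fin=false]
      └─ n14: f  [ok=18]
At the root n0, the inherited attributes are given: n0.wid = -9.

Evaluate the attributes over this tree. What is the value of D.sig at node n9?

27

1. n0.wid = -9  [given at root]
2. n1.tag = "nm"  ["nm"]
3. n1.env = 0  [0]
4. n2.fin = false  [terminal]
5. n1.mk = 30  [C.env * 3 + 30]
6. n3.tag = "vx"  ["vx"]
7. n3.env = -7  [-7]
8. n4.tag = 19  [terminal]
9. n3.mk = 13  [h.tag * 3 - 44]
10. n6.env = 0  [0]
11. n6.lim = false  [false]
12. n7.mk = 3  [terminal]
13. n8.ok = -9  [terminal]
14. n6.sig = -3  [(if D.lim then d.mk else f.ok) + 6]
15. n9.env = 0  [D₀.sig * -2 - 6]
16. n9.lim = false  [false]
17. n10.mk = -5  [terminal]
18. n11.tag = false  [terminal]
19. n9.sig = 27  [d.mk + D.env + 32]
20. n12.wid = 5  [D₀.sig * -2 - 1]
21. n13.fin = false  [terminal]
22. n14.ok = 18  [terminal]
23. n12.cnt = "zv"  ["zv"]
24. n12.live = "nv"  ["nv"]
25. n5.fin = false  [D₀.sig > -3]
26. n5.off = false  [D₀.sig > -3]
27. n5.mk = true  [D₀.sig == -3]
28. n0.cnt = "nm"  ["nm"]
29. n0.live = "zu"  ["zu"]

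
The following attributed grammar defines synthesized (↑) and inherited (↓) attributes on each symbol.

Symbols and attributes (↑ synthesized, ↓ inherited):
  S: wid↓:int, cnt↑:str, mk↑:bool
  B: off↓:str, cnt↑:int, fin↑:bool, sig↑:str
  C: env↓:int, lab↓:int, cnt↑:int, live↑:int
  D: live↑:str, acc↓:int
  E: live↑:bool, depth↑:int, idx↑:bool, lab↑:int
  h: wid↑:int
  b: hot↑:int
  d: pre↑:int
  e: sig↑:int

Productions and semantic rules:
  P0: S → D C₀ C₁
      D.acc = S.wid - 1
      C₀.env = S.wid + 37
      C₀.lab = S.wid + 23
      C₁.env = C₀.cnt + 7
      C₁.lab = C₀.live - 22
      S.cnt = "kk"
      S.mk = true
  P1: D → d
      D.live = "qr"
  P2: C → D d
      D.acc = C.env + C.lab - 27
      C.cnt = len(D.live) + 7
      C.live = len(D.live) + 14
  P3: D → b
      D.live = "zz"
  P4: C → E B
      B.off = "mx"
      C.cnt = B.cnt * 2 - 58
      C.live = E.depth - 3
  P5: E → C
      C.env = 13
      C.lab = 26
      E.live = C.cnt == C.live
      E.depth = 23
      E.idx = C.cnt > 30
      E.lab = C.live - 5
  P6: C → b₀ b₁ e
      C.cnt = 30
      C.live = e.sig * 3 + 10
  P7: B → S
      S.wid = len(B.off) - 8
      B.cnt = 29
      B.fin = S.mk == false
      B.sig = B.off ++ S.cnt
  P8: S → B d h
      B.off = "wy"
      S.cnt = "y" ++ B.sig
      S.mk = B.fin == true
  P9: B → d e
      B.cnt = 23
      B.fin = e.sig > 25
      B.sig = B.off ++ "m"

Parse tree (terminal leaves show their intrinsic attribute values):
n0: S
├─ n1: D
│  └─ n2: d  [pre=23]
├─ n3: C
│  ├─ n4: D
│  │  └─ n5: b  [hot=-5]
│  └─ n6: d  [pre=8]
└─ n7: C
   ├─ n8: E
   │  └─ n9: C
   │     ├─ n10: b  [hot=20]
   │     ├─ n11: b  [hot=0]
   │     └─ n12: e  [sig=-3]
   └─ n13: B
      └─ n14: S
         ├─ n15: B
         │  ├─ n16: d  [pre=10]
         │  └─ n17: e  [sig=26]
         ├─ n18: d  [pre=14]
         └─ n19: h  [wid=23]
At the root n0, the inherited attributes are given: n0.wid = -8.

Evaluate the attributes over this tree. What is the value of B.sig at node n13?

1. n0.wid = -8  [given at root]
2. n1.acc = -9  [S.wid - 1]
3. n2.pre = 23  [terminal]
4. n1.live = "qr"  ["qr"]
5. n3.env = 29  [S.wid + 37]
6. n3.lab = 15  [S.wid + 23]
7. n4.acc = 17  [C.env + C.lab - 27]
8. n5.hot = -5  [terminal]
9. n4.live = "zz"  ["zz"]
10. n6.pre = 8  [terminal]
11. n3.cnt = 9  [len(D.live) + 7]
12. n3.live = 16  [len(D.live) + 14]
13. n7.env = 16  [C₀.cnt + 7]
14. n7.lab = -6  [C₀.live - 22]
15. n9.env = 13  [13]
16. n9.lab = 26  [26]
17. n10.hot = 20  [terminal]
18. n11.hot = 0  [terminal]
19. n12.sig = -3  [terminal]
20. n9.cnt = 30  [30]
21. n9.live = 1  [e.sig * 3 + 10]
22. n8.live = false  [C.cnt == C.live]
23. n8.depth = 23  [23]
24. n8.idx = false  [C.cnt > 30]
25. n8.lab = -4  [C.live - 5]
26. n13.off = "mx"  ["mx"]
27. n14.wid = -6  [len(B.off) - 8]
28. n15.off = "wy"  ["wy"]
29. n16.pre = 10  [terminal]
30. n17.sig = 26  [terminal]
31. n15.cnt = 23  [23]
32. n15.fin = true  [e.sig > 25]
33. n15.sig = "wym"  [B.off ++ "m"]
34. n18.pre = 14  [terminal]
35. n19.wid = 23  [terminal]
36. n14.cnt = "ywym"  ["y" ++ B.sig]
37. n14.mk = true  [B.fin == true]
38. n13.cnt = 29  [29]
39. n13.fin = false  [S.mk == false]
40. n13.sig = "mxywym"  [B.off ++ S.cnt]
41. n7.cnt = 0  [B.cnt * 2 - 58]
42. n7.live = 20  [E.depth - 3]
43. n0.cnt = "kk"  ["kk"]
44. n0.mk = true  [true]

"mxywym"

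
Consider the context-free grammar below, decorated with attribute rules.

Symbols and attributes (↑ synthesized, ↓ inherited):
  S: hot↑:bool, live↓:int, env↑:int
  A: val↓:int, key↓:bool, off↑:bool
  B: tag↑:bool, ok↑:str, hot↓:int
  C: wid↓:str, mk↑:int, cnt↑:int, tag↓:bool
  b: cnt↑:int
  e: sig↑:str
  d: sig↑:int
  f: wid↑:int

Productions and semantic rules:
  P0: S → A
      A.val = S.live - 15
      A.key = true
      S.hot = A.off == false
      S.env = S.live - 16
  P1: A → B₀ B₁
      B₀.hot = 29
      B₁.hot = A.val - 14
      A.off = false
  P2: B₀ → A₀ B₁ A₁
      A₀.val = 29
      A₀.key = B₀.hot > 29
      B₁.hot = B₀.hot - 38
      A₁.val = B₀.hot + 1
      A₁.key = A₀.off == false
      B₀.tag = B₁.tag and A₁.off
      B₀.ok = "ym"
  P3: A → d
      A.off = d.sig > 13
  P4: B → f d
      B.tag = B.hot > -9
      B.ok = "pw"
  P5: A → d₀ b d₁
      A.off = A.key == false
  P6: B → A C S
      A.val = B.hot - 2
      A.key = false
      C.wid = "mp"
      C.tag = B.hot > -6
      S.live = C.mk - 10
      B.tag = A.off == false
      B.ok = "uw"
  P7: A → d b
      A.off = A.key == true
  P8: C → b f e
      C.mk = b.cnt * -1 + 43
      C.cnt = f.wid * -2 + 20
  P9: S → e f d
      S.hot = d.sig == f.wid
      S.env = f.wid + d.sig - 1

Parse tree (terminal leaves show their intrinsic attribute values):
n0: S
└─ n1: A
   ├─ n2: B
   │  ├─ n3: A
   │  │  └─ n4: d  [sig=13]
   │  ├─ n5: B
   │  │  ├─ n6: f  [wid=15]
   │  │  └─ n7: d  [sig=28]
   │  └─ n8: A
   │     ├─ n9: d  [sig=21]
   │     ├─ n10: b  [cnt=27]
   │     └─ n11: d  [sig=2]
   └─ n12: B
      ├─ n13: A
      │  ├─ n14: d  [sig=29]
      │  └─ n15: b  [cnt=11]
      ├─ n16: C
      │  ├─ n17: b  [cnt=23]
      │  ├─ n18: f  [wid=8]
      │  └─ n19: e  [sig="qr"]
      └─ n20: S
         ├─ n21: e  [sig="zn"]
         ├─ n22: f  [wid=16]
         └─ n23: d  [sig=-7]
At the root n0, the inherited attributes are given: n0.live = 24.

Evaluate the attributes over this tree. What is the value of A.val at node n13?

1. n0.live = 24  [given at root]
2. n1.val = 9  [S.live - 15]
3. n1.key = true  [true]
4. n2.hot = 29  [29]
5. n3.val = 29  [29]
6. n3.key = false  [B₀.hot > 29]
7. n4.sig = 13  [terminal]
8. n3.off = false  [d.sig > 13]
9. n5.hot = -9  [B₀.hot - 38]
10. n6.wid = 15  [terminal]
11. n7.sig = 28  [terminal]
12. n5.tag = false  [B.hot > -9]
13. n5.ok = "pw"  ["pw"]
14. n8.val = 30  [B₀.hot + 1]
15. n8.key = true  [A₀.off == false]
16. n9.sig = 21  [terminal]
17. n10.cnt = 27  [terminal]
18. n11.sig = 2  [terminal]
19. n8.off = false  [A.key == false]
20. n2.tag = false  [B₁.tag and A₁.off]
21. n2.ok = "ym"  ["ym"]
22. n12.hot = -5  [A.val - 14]
23. n13.val = -7  [B.hot - 2]
24. n13.key = false  [false]
25. n14.sig = 29  [terminal]
26. n15.cnt = 11  [terminal]
27. n13.off = false  [A.key == true]
28. n16.wid = "mp"  ["mp"]
29. n16.tag = true  [B.hot > -6]
30. n17.cnt = 23  [terminal]
31. n18.wid = 8  [terminal]
32. n19.sig = "qr"  [terminal]
33. n16.mk = 20  [b.cnt * -1 + 43]
34. n16.cnt = 4  [f.wid * -2 + 20]
35. n20.live = 10  [C.mk - 10]
36. n21.sig = "zn"  [terminal]
37. n22.wid = 16  [terminal]
38. n23.sig = -7  [terminal]
39. n20.hot = false  [d.sig == f.wid]
40. n20.env = 8  [f.wid + d.sig - 1]
41. n12.tag = true  [A.off == false]
42. n12.ok = "uw"  ["uw"]
43. n1.off = false  [false]
44. n0.hot = true  [A.off == false]
45. n0.env = 8  [S.live - 16]

-7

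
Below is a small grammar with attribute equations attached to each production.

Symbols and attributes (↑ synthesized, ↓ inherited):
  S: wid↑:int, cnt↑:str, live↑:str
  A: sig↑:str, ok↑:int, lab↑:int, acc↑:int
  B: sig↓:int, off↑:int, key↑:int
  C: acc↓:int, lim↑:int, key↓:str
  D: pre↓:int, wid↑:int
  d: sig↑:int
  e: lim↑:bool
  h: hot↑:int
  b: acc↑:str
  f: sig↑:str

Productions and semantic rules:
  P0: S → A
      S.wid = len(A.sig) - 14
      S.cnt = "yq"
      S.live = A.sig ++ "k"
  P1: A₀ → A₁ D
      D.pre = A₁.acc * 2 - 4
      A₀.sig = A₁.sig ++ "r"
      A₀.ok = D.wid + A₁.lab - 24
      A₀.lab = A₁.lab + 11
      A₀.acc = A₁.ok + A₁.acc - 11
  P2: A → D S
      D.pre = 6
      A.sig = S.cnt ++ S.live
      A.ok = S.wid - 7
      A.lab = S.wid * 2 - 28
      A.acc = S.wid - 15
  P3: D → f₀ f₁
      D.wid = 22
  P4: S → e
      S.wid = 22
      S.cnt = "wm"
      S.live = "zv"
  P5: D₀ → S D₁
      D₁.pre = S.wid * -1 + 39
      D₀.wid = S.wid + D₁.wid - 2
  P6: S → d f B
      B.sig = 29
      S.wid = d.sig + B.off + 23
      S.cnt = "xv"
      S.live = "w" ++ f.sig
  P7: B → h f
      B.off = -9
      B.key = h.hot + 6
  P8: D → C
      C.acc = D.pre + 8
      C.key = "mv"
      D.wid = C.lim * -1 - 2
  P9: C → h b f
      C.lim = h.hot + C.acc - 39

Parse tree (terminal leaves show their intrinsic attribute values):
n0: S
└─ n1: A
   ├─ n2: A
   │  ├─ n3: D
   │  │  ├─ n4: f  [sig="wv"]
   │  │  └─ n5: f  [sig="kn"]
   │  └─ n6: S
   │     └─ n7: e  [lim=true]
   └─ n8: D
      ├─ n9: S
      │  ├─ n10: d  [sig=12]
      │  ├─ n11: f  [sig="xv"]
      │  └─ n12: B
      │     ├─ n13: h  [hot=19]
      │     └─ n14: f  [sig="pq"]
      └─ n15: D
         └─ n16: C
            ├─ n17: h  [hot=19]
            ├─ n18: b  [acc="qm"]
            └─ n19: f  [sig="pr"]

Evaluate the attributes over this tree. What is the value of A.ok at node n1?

1. n3.pre = 6  [6]
2. n4.sig = "wv"  [terminal]
3. n5.sig = "kn"  [terminal]
4. n3.wid = 22  [22]
5. n7.lim = true  [terminal]
6. n6.wid = 22  [22]
7. n6.cnt = "wm"  ["wm"]
8. n6.live = "zv"  ["zv"]
9. n2.sig = "wmzv"  [S.cnt ++ S.live]
10. n2.ok = 15  [S.wid - 7]
11. n2.lab = 16  [S.wid * 2 - 28]
12. n2.acc = 7  [S.wid - 15]
13. n8.pre = 10  [A₁.acc * 2 - 4]
14. n10.sig = 12  [terminal]
15. n11.sig = "xv"  [terminal]
16. n12.sig = 29  [29]
17. n13.hot = 19  [terminal]
18. n14.sig = "pq"  [terminal]
19. n12.off = -9  [-9]
20. n12.key = 25  [h.hot + 6]
21. n9.wid = 26  [d.sig + B.off + 23]
22. n9.cnt = "xv"  ["xv"]
23. n9.live = "wxv"  ["w" ++ f.sig]
24. n15.pre = 13  [S.wid * -1 + 39]
25. n16.acc = 21  [D.pre + 8]
26. n16.key = "mv"  ["mv"]
27. n17.hot = 19  [terminal]
28. n18.acc = "qm"  [terminal]
29. n19.sig = "pr"  [terminal]
30. n16.lim = 1  [h.hot + C.acc - 39]
31. n15.wid = -3  [C.lim * -1 - 2]
32. n8.wid = 21  [S.wid + D₁.wid - 2]
33. n1.sig = "wmzvr"  [A₁.sig ++ "r"]
34. n1.ok = 13  [D.wid + A₁.lab - 24]
35. n1.lab = 27  [A₁.lab + 11]
36. n1.acc = 11  [A₁.ok + A₁.acc - 11]
37. n0.wid = -9  [len(A.sig) - 14]
38. n0.cnt = "yq"  ["yq"]
39. n0.live = "wmzvrk"  [A.sig ++ "k"]

13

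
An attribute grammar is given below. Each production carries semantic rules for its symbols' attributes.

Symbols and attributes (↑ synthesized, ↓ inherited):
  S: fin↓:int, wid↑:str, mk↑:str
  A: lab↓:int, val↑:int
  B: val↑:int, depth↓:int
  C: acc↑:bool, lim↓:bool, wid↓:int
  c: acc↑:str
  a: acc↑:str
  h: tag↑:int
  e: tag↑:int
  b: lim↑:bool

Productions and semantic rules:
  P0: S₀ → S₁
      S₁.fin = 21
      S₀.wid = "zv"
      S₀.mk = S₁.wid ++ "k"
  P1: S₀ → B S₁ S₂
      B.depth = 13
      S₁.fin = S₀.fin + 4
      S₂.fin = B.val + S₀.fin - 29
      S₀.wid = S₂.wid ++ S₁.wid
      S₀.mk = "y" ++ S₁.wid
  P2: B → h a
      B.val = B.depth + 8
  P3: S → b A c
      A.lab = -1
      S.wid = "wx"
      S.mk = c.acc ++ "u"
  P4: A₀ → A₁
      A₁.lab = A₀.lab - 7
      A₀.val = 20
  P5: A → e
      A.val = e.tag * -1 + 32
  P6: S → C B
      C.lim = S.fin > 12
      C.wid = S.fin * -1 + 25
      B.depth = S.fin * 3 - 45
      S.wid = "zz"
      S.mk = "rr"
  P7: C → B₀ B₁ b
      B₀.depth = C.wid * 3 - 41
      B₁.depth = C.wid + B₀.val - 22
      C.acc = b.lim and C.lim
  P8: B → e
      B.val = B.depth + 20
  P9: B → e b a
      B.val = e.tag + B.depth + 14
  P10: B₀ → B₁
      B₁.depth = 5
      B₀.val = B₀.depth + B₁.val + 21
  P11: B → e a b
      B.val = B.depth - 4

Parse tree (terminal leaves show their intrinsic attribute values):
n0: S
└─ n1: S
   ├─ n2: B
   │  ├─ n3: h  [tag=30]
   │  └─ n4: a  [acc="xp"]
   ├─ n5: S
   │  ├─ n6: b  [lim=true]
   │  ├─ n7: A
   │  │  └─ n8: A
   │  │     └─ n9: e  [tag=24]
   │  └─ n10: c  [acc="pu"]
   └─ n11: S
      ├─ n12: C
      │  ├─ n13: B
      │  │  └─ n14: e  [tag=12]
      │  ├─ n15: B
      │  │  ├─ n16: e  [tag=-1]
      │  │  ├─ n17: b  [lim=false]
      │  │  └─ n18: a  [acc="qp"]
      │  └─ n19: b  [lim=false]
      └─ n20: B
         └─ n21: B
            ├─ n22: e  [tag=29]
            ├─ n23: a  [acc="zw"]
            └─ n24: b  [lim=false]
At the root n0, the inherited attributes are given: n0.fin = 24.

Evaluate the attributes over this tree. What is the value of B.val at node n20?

1. n0.fin = 24  [given at root]
2. n1.fin = 21  [21]
3. n2.depth = 13  [13]
4. n3.tag = 30  [terminal]
5. n4.acc = "xp"  [terminal]
6. n2.val = 21  [B.depth + 8]
7. n5.fin = 25  [S₀.fin + 4]
8. n6.lim = true  [terminal]
9. n7.lab = -1  [-1]
10. n8.lab = -8  [A₀.lab - 7]
11. n9.tag = 24  [terminal]
12. n8.val = 8  [e.tag * -1 + 32]
13. n7.val = 20  [20]
14. n10.acc = "pu"  [terminal]
15. n5.wid = "wx"  ["wx"]
16. n5.mk = "puu"  [c.acc ++ "u"]
17. n11.fin = 13  [B.val + S₀.fin - 29]
18. n12.lim = true  [S.fin > 12]
19. n12.wid = 12  [S.fin * -1 + 25]
20. n13.depth = -5  [C.wid * 3 - 41]
21. n14.tag = 12  [terminal]
22. n13.val = 15  [B.depth + 20]
23. n15.depth = 5  [C.wid + B₀.val - 22]
24. n16.tag = -1  [terminal]
25. n17.lim = false  [terminal]
26. n18.acc = "qp"  [terminal]
27. n15.val = 18  [e.tag + B.depth + 14]
28. n19.lim = false  [terminal]
29. n12.acc = false  [b.lim and C.lim]
30. n20.depth = -6  [S.fin * 3 - 45]
31. n21.depth = 5  [5]
32. n22.tag = 29  [terminal]
33. n23.acc = "zw"  [terminal]
34. n24.lim = false  [terminal]
35. n21.val = 1  [B.depth - 4]
36. n20.val = 16  [B₀.depth + B₁.val + 21]
37. n11.wid = "zz"  ["zz"]
38. n11.mk = "rr"  ["rr"]
39. n1.wid = "zzwx"  [S₂.wid ++ S₁.wid]
40. n1.mk = "ywx"  ["y" ++ S₁.wid]
41. n0.wid = "zv"  ["zv"]
42. n0.mk = "zzwxk"  [S₁.wid ++ "k"]

16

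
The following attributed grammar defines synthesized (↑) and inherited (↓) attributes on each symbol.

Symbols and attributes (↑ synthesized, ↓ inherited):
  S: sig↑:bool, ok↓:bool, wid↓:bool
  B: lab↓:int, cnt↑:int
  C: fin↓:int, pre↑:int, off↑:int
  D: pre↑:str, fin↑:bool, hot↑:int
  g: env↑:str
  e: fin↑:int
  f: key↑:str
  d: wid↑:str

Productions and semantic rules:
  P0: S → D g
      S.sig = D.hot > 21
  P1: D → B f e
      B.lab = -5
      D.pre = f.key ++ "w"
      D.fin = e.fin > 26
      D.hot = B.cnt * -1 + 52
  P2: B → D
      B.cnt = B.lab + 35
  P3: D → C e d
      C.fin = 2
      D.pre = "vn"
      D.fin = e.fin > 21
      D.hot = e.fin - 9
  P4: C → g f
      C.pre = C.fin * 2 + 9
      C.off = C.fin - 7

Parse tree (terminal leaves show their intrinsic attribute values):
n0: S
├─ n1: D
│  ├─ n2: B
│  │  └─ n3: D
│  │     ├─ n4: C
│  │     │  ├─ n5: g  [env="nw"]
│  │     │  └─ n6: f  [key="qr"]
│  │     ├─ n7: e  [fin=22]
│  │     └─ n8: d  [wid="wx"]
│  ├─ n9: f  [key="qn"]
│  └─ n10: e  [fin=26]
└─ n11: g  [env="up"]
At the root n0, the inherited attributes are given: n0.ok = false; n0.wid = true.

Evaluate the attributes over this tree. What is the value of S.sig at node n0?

true

1. n0.ok = false  [given at root]
2. n0.wid = true  [given at root]
3. n2.lab = -5  [-5]
4. n4.fin = 2  [2]
5. n5.env = "nw"  [terminal]
6. n6.key = "qr"  [terminal]
7. n4.pre = 13  [C.fin * 2 + 9]
8. n4.off = -5  [C.fin - 7]
9. n7.fin = 22  [terminal]
10. n8.wid = "wx"  [terminal]
11. n3.pre = "vn"  ["vn"]
12. n3.fin = true  [e.fin > 21]
13. n3.hot = 13  [e.fin - 9]
14. n2.cnt = 30  [B.lab + 35]
15. n9.key = "qn"  [terminal]
16. n10.fin = 26  [terminal]
17. n1.pre = "qnw"  [f.key ++ "w"]
18. n1.fin = false  [e.fin > 26]
19. n1.hot = 22  [B.cnt * -1 + 52]
20. n11.env = "up"  [terminal]
21. n0.sig = true  [D.hot > 21]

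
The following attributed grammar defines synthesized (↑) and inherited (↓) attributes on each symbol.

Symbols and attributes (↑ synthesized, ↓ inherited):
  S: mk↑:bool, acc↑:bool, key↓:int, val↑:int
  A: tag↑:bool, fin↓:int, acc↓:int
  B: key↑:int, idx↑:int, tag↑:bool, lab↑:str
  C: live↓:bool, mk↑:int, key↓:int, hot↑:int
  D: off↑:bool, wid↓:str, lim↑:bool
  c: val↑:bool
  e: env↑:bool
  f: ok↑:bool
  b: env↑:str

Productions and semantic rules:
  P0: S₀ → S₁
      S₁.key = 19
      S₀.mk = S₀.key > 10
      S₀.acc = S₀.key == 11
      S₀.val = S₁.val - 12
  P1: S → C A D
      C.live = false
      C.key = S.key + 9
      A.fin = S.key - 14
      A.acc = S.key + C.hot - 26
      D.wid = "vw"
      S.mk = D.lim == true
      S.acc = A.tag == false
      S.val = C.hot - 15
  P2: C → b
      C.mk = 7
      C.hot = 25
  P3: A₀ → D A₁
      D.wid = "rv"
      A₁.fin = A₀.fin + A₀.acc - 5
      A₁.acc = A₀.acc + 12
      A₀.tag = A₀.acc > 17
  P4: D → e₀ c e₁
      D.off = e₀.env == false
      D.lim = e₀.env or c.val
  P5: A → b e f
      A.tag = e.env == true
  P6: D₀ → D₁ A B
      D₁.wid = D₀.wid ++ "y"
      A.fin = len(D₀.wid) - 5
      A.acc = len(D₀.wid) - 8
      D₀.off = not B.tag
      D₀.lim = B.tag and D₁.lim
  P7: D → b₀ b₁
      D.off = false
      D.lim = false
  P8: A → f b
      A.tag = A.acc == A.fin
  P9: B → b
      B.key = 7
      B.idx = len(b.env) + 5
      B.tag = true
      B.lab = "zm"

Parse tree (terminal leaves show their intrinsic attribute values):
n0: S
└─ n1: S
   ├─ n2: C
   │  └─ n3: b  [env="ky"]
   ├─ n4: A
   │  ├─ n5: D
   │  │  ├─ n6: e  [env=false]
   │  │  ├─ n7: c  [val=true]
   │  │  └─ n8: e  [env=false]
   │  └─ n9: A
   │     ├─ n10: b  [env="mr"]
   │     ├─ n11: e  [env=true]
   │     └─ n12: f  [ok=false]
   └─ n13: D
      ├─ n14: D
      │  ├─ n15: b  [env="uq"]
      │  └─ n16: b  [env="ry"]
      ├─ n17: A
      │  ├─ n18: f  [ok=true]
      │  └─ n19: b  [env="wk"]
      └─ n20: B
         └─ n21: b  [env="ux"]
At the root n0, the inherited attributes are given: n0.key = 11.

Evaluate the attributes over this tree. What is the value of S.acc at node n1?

1. n0.key = 11  [given at root]
2. n1.key = 19  [19]
3. n2.live = false  [false]
4. n2.key = 28  [S.key + 9]
5. n3.env = "ky"  [terminal]
6. n2.mk = 7  [7]
7. n2.hot = 25  [25]
8. n4.fin = 5  [S.key - 14]
9. n4.acc = 18  [S.key + C.hot - 26]
10. n5.wid = "rv"  ["rv"]
11. n6.env = false  [terminal]
12. n7.val = true  [terminal]
13. n8.env = false  [terminal]
14. n5.off = true  [e₀.env == false]
15. n5.lim = true  [e₀.env or c.val]
16. n9.fin = 18  [A₀.fin + A₀.acc - 5]
17. n9.acc = 30  [A₀.acc + 12]
18. n10.env = "mr"  [terminal]
19. n11.env = true  [terminal]
20. n12.ok = false  [terminal]
21. n9.tag = true  [e.env == true]
22. n4.tag = true  [A₀.acc > 17]
23. n13.wid = "vw"  ["vw"]
24. n14.wid = "vwy"  [D₀.wid ++ "y"]
25. n15.env = "uq"  [terminal]
26. n16.env = "ry"  [terminal]
27. n14.off = false  [false]
28. n14.lim = false  [false]
29. n17.fin = -3  [len(D₀.wid) - 5]
30. n17.acc = -6  [len(D₀.wid) - 8]
31. n18.ok = true  [terminal]
32. n19.env = "wk"  [terminal]
33. n17.tag = false  [A.acc == A.fin]
34. n21.env = "ux"  [terminal]
35. n20.key = 7  [7]
36. n20.idx = 7  [len(b.env) + 5]
37. n20.tag = true  [true]
38. n20.lab = "zm"  ["zm"]
39. n13.off = false  [not B.tag]
40. n13.lim = false  [B.tag and D₁.lim]
41. n1.mk = false  [D.lim == true]
42. n1.acc = false  [A.tag == false]
43. n1.val = 10  [C.hot - 15]
44. n0.mk = true  [S₀.key > 10]
45. n0.acc = true  [S₀.key == 11]
46. n0.val = -2  [S₁.val - 12]

false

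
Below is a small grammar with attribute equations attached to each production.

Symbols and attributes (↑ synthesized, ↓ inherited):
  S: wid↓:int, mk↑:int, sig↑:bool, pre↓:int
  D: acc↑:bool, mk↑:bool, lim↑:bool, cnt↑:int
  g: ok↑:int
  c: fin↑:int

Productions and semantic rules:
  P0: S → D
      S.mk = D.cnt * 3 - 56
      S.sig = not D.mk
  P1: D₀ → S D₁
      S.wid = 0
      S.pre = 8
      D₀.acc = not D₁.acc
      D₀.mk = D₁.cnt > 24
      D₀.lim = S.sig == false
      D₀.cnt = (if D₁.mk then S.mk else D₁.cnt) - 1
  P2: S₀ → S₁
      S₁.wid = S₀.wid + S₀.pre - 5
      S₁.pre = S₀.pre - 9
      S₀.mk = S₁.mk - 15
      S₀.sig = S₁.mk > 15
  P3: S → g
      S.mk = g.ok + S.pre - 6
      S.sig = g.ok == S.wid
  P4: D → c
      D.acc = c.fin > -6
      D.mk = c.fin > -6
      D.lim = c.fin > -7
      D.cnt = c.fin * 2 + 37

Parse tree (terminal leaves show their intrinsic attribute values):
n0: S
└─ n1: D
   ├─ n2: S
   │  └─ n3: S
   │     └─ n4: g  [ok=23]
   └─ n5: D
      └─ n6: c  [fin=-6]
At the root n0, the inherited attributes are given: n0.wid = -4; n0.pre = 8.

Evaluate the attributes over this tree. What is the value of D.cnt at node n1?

1. n0.wid = -4  [given at root]
2. n0.pre = 8  [given at root]
3. n2.wid = 0  [0]
4. n2.pre = 8  [8]
5. n3.wid = 3  [S₀.wid + S₀.pre - 5]
6. n3.pre = -1  [S₀.pre - 9]
7. n4.ok = 23  [terminal]
8. n3.mk = 16  [g.ok + S.pre - 6]
9. n3.sig = false  [g.ok == S.wid]
10. n2.mk = 1  [S₁.mk - 15]
11. n2.sig = true  [S₁.mk > 15]
12. n6.fin = -6  [terminal]
13. n5.acc = false  [c.fin > -6]
14. n5.mk = false  [c.fin > -6]
15. n5.lim = true  [c.fin > -7]
16. n5.cnt = 25  [c.fin * 2 + 37]
17. n1.acc = true  [not D₁.acc]
18. n1.mk = true  [D₁.cnt > 24]
19. n1.lim = false  [S.sig == false]
20. n1.cnt = 24  [(if D₁.mk then S.mk else D₁.cnt) - 1]
21. n0.mk = 16  [D.cnt * 3 - 56]
22. n0.sig = false  [not D.mk]

24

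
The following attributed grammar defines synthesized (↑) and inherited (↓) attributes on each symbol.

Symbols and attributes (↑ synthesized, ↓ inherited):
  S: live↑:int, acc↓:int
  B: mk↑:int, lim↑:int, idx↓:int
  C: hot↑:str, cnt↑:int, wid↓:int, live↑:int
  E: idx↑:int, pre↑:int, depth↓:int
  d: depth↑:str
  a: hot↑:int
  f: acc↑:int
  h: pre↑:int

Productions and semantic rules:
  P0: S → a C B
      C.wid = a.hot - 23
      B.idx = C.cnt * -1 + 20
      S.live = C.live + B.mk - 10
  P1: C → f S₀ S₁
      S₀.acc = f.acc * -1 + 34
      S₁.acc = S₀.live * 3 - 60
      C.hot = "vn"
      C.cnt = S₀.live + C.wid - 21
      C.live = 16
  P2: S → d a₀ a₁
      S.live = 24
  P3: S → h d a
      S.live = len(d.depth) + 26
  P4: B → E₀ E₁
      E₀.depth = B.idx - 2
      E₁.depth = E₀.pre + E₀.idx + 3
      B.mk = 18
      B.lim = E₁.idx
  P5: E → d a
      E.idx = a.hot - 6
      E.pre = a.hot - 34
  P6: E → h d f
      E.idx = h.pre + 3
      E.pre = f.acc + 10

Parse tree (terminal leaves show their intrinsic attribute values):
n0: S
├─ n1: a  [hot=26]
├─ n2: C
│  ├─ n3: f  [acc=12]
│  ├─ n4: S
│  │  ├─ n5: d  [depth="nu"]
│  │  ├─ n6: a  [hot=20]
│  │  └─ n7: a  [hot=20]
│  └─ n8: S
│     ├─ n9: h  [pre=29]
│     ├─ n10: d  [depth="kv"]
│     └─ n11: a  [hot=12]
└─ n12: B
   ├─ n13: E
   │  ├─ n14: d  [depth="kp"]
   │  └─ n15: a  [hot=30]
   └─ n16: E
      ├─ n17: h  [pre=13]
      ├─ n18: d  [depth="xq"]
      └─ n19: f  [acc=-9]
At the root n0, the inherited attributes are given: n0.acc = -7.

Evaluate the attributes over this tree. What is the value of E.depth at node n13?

1. n0.acc = -7  [given at root]
2. n1.hot = 26  [terminal]
3. n2.wid = 3  [a.hot - 23]
4. n3.acc = 12  [terminal]
5. n4.acc = 22  [f.acc * -1 + 34]
6. n5.depth = "nu"  [terminal]
7. n6.hot = 20  [terminal]
8. n7.hot = 20  [terminal]
9. n4.live = 24  [24]
10. n8.acc = 12  [S₀.live * 3 - 60]
11. n9.pre = 29  [terminal]
12. n10.depth = "kv"  [terminal]
13. n11.hot = 12  [terminal]
14. n8.live = 28  [len(d.depth) + 26]
15. n2.hot = "vn"  ["vn"]
16. n2.cnt = 6  [S₀.live + C.wid - 21]
17. n2.live = 16  [16]
18. n12.idx = 14  [C.cnt * -1 + 20]
19. n13.depth = 12  [B.idx - 2]
20. n14.depth = "kp"  [terminal]
21. n15.hot = 30  [terminal]
22. n13.idx = 24  [a.hot - 6]
23. n13.pre = -4  [a.hot - 34]
24. n16.depth = 23  [E₀.pre + E₀.idx + 3]
25. n17.pre = 13  [terminal]
26. n18.depth = "xq"  [terminal]
27. n19.acc = -9  [terminal]
28. n16.idx = 16  [h.pre + 3]
29. n16.pre = 1  [f.acc + 10]
30. n12.mk = 18  [18]
31. n12.lim = 16  [E₁.idx]
32. n0.live = 24  [C.live + B.mk - 10]

12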